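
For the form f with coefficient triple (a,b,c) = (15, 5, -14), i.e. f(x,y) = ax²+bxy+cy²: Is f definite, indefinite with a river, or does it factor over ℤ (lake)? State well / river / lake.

D = b²−4ac = 5² − 4·15·(-14) = 865
D > 0 non-square ⇒ indefinite ⇒ periodic river

river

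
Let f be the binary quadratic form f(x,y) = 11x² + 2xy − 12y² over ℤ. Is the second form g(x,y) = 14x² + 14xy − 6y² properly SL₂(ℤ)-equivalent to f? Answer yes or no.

D₁ = 532, D₂ = 532
river cycle of f (length 16): (-12, 22, 1), (1, 22, -12), (-12, 2, 11), (11, 20, -3), (-3, 22, 4), (4, 18, -13), (-13, 8, 9), (9, 10, -12), (-12, 14, 7), (7, 14, -12), … (6 more)
river cycle of g (length 4): (-6, 22, 2), (2, 22, -6), (-6, 14, 14), (14, 14, -6)
cycles differ ⇒ inequivalent

no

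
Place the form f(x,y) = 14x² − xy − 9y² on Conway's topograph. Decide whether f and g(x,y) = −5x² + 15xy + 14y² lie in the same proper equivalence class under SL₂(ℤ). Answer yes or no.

D₁ = 505, D₂ = 505
river cycle of f (length 6): (-9, 19, 4), (4, 21, -4), (-4, 19, 9), (9, 17, -6), (-6, 19, 6), (6, 17, -9)
river cycle of g (length 8): (14, 13, -6), (-6, 11, 16), (16, 21, -1), (-1, 21, 16), (16, 11, -6), (-6, 13, 14), (14, 15, -5), (-5, 15, 14)
cycles differ ⇒ inequivalent

no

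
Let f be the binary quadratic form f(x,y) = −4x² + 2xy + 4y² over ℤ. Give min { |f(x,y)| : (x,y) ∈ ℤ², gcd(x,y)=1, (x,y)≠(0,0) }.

river: ρ → (4,6,-2)
river: ρ → (-2,6,4)
river: ρ → (4,2,-4)
river: ρ → (-4,6,2)
river: ρ → (2,6,-4)
river: ρ → (-4,2,4)
closes: descent 0, river 6
min |a| on river = 2

2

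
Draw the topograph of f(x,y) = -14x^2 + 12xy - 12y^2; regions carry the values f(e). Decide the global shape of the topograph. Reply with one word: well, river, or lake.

D = b²−4ac = 12² − 4·(-14)·(-12) = -528
D < 0 ⇒ definite ⇒ every region one sign ⇒ single well

well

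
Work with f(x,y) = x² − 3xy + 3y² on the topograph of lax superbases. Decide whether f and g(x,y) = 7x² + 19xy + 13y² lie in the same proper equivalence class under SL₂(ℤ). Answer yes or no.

D₁ = -3, D₂ = -3
f: translate: b→1 (≡-3 mod 2), so (1,-3,3)→(1,1,1)
f: reduced (well bottom): (1,1,1) with a≤c, −a<b≤a
g: translate: b→5 (≡19 mod 14), so (7,19,13)→(7,5,1)
g: flip: (7,5,1)→(1,-5,7)
g: translate: b→1 (≡-5 mod 2), so (1,-5,7)→(1,1,1)
g: reduced (well bottom): (1,1,1) with a≤c, −a<b≤a
reduced forms (1, 1, 1) vs (1, 1, 1) ⇒ equivalent

yes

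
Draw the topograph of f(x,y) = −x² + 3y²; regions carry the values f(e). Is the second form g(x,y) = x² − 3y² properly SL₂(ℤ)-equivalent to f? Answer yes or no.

D₁ = 12, D₂ = 12
river cycle of f (length 2): (-1, 2, 2), (2, 2, -1)
river cycle of g (length 2): (1, 2, -2), (-2, 2, 1)
cycles differ ⇒ inequivalent

no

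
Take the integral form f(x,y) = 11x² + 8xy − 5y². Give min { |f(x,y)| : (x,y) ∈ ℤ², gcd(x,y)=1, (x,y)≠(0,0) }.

river: ρ → (-5,12,7)
river: ρ → (7,16,-1)
river: ρ → (-1,16,7)
river: ρ → (7,12,-5)
river: ρ → (-5,8,11)
river: ρ → (11,14,-2)
river: ρ → (-2,14,11)
river: ρ → (11,8,-5)
closes: descent 0, river 8
min |a| on river = 1

1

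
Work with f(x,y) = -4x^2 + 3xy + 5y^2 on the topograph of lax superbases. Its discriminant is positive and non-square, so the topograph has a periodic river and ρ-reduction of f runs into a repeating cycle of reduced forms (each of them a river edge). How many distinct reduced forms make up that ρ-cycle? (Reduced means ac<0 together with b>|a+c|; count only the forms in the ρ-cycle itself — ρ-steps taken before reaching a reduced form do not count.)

D = 89, ⌊√D⌋ = 9
river: ρ → (5,7,-2)
river: ρ → (-2,9,1)
river: ρ → (1,9,-2)
river: ρ → (-2,7,5)
river: ρ → (5,3,-4)
river: ρ → (-4,5,4)
river: ρ → (4,3,-5)
river: ρ → (-5,7,2)
river: ρ → (2,9,-1)
river: ρ → (-1,9,2)
river: ρ → (2,7,-5)
river: ρ → (-5,3,4)
river: ρ → (4,5,-4)
river: ρ → (-4,3,5)
ρ-cycle length = 14 (tail of 0 descent steps not counted)

14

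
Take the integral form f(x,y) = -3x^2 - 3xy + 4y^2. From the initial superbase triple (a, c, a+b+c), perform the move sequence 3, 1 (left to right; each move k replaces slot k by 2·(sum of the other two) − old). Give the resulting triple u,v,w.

start (-3,4,-2) = (f(1,0),f(0,1),f(1,1))
replace slot 3: 2·((-3)+4) − (-2) = 4 → (-3,4,4)
replace slot 1: 2·(4+4) − (-3) = 19 → (19,4,4)

19,4,4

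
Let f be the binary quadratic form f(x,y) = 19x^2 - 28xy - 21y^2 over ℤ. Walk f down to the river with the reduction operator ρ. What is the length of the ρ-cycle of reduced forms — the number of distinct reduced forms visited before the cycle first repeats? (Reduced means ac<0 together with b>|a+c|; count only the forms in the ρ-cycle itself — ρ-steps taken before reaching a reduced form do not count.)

D = 2380, ⌊√D⌋ = 48
descent: ρ → (-21,28,19)  [lands on river]
river: ρ → (19,48,-1)
river: ρ → (-1,48,19)
river: ρ → (19,28,-21)
river: ρ → (-21,14,26)
river: ρ → (26,38,-9)
river: ρ → (-9,34,34)
river: ρ → (34,34,-9)
river: ρ → (-9,38,26)
river: ρ → (26,14,-21)
ρ-cycle length = 10 (tail of 1 descent step not counted)

10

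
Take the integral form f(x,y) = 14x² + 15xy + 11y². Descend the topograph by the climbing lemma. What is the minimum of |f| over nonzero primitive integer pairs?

translate: b→-13 (≡15 mod 28), so (14,15,11)→(14,-13,10)
flip: (14,-13,10)→(10,13,14)
translate: b→-7 (≡13 mod 20), so (10,13,14)→(10,-7,11)
reduced (well bottom): (10,-7,11) with a≤c, −a<b≤a
well minimum = a = 10

10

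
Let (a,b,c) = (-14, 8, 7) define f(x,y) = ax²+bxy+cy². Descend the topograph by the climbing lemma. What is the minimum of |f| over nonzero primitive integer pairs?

river: ρ → (7,20,-2)
river: ρ → (-2,20,7)
river: ρ → (7,8,-14)
river: ρ → (-14,20,1)
river: ρ → (1,20,-14)
river: ρ → (-14,8,7)
closes: descent 0, river 6
min |a| on river = 1

1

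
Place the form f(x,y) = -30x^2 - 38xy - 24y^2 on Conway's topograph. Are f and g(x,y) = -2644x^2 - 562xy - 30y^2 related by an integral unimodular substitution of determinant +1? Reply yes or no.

D₁ = -1436, D₂ = -1436
f is negative-definite; reduce −f:
−f: translate: b→-22 (≡38 mod 60), so (30,38,24)→(30,-22,16)
−f: flip: (30,-22,16)→(16,22,30)
−f: translate: b→-10 (≡22 mod 32), so (16,22,30)→(16,-10,24)
−f: reduced (well bottom): (16,-10,24) with a≤c, −a<b≤a
flip sign back: reduced form of f is (-16,10,-24)
g is negative-definite; reduce −g:
−g: flip: (2644,562,30)→(30,-562,2644)
−g: translate: b→-22 (≡-562 mod 60), so (30,-562,2644)→(30,-22,16)
−g: flip: (30,-22,16)→(16,22,30)
−g: translate: b→-10 (≡22 mod 32), so (16,22,30)→(16,-10,24)
−g: reduced (well bottom): (16,-10,24) with a≤c, −a<b≤a
flip sign back: reduced form of g is (-16,10,-24)
reduced forms (-16, 10, -24) vs (-16, 10, -24) ⇒ equivalent

yes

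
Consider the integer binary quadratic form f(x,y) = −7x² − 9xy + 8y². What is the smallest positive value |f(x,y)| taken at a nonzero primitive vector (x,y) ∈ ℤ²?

descent: ρ → (8,9,-7)  [lands on river]
river: ρ → (-7,5,10)
river: ρ → (10,15,-2)
river: ρ → (-2,17,2)
river: ρ → (2,15,-10)
river: ρ → (-10,5,7)
river: ρ → (7,9,-8)
river: ρ → (-8,7,8)
closes: descent 1, river 8
min |a| on river = 2

2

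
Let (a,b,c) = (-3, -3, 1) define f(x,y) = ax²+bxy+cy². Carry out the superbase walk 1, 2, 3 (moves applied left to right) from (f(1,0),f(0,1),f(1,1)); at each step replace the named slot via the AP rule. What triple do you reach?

start (-3,1,-5) = (f(1,0),f(0,1),f(1,1))
replace slot 1: 2·(1+(-5)) − (-3) = -5 → (-5,1,-5)
replace slot 2: 2·((-5)+(-5)) − 1 = -21 → (-5,-21,-5)
replace slot 3: 2·((-5)+(-21)) − (-5) = -47 → (-5,-21,-47)

-5,-21,-47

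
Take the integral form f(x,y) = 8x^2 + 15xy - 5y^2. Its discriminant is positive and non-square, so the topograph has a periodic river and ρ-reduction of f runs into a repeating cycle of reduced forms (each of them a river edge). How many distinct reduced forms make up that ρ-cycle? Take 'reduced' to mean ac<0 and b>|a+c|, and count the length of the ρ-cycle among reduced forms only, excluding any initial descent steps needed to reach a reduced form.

D = 385, ⌊√D⌋ = 19
river: ρ → (-5,15,8)
river: ρ → (8,17,-3)
river: ρ → (-3,19,2)
river: ρ → (2,17,-12)
river: ρ → (-12,7,7)
river: ρ → (7,7,-12)
river: ρ → (-12,17,2)
river: ρ → (2,19,-3)
river: ρ → (-3,17,8)
river: ρ → (8,15,-5)
ρ-cycle length = 10 (tail of 0 descent steps not counted)

10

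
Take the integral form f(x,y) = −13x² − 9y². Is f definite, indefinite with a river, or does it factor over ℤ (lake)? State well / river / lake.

D = b²−4ac = 0² − 4·(-13)·(-9) = -468
D < 0 ⇒ definite ⇒ every region one sign ⇒ single well

well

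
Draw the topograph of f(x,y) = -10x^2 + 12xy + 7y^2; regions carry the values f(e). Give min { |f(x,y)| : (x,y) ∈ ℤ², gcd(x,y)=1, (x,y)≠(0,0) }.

river: ρ → (7,16,-6)
river: ρ → (-6,20,1)
river: ρ → (1,20,-6)
river: ρ → (-6,16,7)
river: ρ → (7,12,-10)
river: ρ → (-10,8,9)
river: ρ → (9,10,-9)
river: ρ → (-9,8,10)
river: ρ → (10,12,-7)
river: ρ → (-7,16,6)
river: ρ → (6,20,-1)
river: ρ → (-1,20,6)
river: ρ → (6,16,-7)
river: ρ → (-7,12,10)
river: ρ → (10,8,-9)
river: ρ → (-9,10,9)
river: ρ → (9,8,-10)
river: ρ → (-10,12,7)
closes: descent 0, river 18
min |a| on river = 1

1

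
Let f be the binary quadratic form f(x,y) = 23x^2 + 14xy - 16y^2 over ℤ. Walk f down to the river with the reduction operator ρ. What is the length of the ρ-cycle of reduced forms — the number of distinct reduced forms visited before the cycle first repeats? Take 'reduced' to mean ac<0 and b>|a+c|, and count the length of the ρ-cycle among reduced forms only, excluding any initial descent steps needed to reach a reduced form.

D = 1668, ⌊√D⌋ = 40
river: ρ → (-16,18,21)
river: ρ → (21,24,-13)
river: ρ → (-13,28,17)
river: ρ → (17,40,-1)
river: ρ → (-1,40,17)
river: ρ → (17,28,-13)
river: ρ → (-13,24,21)
river: ρ → (21,18,-16)
river: ρ → (-16,14,23)
river: ρ → (23,32,-7)
river: ρ → (-7,38,8)
river: ρ → (8,26,-31)
river: ρ → (-31,36,3)
river: ρ → (3,36,-31)
river: ρ → (-31,26,8)
river: ρ → (8,38,-7)
river: ρ → (-7,32,23)
river: ρ → (23,14,-16)
ρ-cycle length = 18 (tail of 0 descent steps not counted)

18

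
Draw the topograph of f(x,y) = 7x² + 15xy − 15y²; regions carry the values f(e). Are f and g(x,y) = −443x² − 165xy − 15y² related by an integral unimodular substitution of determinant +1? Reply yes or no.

D₁ = 645, D₂ = 645
river cycle of f (length 6): (-15, 15, 7), (7, 13, -17), (-17, 21, 3), (3, 21, -17), (-17, 13, 7), (7, 15, -15)
river cycle of g (length 6): (-15, 15, 7), (7, 13, -17), (-17, 21, 3), (3, 21, -17), (-17, 13, 7), (7, 15, -15)
cycles coincide ⇒ equivalent

yes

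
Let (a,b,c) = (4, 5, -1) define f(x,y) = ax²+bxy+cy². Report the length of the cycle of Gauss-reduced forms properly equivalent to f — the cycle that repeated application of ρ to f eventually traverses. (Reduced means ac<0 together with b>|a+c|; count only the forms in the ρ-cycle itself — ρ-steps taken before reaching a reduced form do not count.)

D = 41, ⌊√D⌋ = 6
river: ρ → (-1,5,4)
river: ρ → (4,3,-2)
river: ρ → (-2,5,2)
river: ρ → (2,3,-4)
river: ρ → (-4,5,1)
river: ρ → (1,5,-4)
river: ρ → (-4,3,2)
river: ρ → (2,5,-2)
river: ρ → (-2,3,4)
river: ρ → (4,5,-1)
ρ-cycle length = 10 (tail of 0 descent steps not counted)

10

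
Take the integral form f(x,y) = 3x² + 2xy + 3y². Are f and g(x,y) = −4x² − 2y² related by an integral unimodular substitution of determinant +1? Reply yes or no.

D₁ = -32, D₂ = -32
f: reduced (well bottom): (3,2,3) with a≤c, −a<b≤a
g is negative-definite; reduce −g:
−g: flip: (4,0,2)→(2,0,4)
−g: reduced (well bottom): (2,0,4) with a≤c, −a<b≤a
flip sign back: reduced form of g is (-2,0,-4)
reduced forms (3, 2, 3) vs (-2, 0, -4) ⇒ inequivalent

no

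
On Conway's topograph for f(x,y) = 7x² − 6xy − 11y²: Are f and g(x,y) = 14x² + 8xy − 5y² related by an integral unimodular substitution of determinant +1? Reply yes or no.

D₁ = 344, D₂ = 344
river cycle of f (length 10): (-11, 6, 7), (7, 8, -10), (-10, 12, 5), (5, 18, -1), (-1, 18, 5), (5, 12, -10), (-10, 8, 7), (7, 6, -11), (-11, 16, 2), (2, 16, -11)
river cycle of g (length 10): (-5, 12, 10), (10, 8, -7), (-7, 6, 11), (11, 16, -2), (-2, 16, 11), (11, 6, -7), (-7, 8, 10), (10, 12, -5), (-5, 18, 1), (1, 18, -5)
cycles differ ⇒ inequivalent

no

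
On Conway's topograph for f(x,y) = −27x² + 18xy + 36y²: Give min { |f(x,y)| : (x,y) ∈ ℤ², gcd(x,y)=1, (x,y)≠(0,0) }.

river: ρ → (36,54,-9)
river: ρ → (-9,54,36)
river: ρ → (36,18,-27)
river: ρ → (-27,36,27)
river: ρ → (27,18,-36)
river: ρ → (-36,54,9)
river: ρ → (9,54,-36)
river: ρ → (-36,18,27)
river: ρ → (27,36,-27)
river: ρ → (-27,18,36)
closes: descent 0, river 10
min |a| on river = 9

9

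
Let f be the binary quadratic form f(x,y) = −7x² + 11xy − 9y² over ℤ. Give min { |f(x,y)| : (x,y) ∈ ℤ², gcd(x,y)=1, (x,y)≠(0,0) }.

translate: b→3 (≡-11 mod 14), so (7,-11,9)→(7,3,5)
flip: (7,3,5)→(5,-3,7)
reduced (well bottom): (5,-3,7) with a≤c, −a<b≤a
well minimum |f| = |-5| = 5 (negative-definite)

5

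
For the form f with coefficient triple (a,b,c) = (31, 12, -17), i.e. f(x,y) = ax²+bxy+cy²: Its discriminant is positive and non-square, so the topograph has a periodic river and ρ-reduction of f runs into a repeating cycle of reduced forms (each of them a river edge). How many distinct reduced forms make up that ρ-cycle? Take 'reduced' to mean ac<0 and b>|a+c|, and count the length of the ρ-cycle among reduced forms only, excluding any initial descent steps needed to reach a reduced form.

D = 2252, ⌊√D⌋ = 47
descent: ρ → (-17,22,26)  [lands on river]
river: ρ → (26,30,-13)
river: ρ → (-13,22,34)
river: ρ → (34,46,-1)
river: ρ → (-1,46,34)
river: ρ → (34,22,-13)
river: ρ → (-13,30,26)
river: ρ → (26,22,-17)
river: ρ → (-17,46,2)
river: ρ → (2,46,-17)
ρ-cycle length = 10 (tail of 1 descent step not counted)

10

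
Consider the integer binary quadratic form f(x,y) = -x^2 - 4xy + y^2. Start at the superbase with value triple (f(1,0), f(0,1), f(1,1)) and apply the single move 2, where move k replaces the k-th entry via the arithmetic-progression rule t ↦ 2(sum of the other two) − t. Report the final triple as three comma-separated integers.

start (-1,1,-4) = (f(1,0),f(0,1),f(1,1))
replace slot 2: 2·((-1)+(-4)) − 1 = -11 → (-1,-11,-4)

-1,-11,-4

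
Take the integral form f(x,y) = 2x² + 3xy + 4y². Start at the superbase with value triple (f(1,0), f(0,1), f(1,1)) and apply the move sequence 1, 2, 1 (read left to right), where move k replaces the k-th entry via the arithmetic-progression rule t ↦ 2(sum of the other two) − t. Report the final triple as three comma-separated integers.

start (2,4,9) = (f(1,0),f(0,1),f(1,1))
replace slot 1: 2·(4+9) − 2 = 24 → (24,4,9)
replace slot 2: 2·(24+9) − 4 = 62 → (24,62,9)
replace slot 1: 2·(62+9) − 24 = 118 → (118,62,9)

118,62,9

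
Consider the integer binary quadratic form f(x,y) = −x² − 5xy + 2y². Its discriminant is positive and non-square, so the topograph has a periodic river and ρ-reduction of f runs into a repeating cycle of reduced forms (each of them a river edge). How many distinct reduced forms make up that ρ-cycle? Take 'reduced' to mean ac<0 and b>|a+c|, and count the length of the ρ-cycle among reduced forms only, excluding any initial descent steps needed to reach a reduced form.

D = 33, ⌊√D⌋ = 5
descent: ρ → (2,5,-1)  [lands on river]
river: ρ → (-1,5,2)
river: ρ → (2,3,-3)
river: ρ → (-3,3,2)
ρ-cycle length = 4 (tail of 1 descent step not counted)

4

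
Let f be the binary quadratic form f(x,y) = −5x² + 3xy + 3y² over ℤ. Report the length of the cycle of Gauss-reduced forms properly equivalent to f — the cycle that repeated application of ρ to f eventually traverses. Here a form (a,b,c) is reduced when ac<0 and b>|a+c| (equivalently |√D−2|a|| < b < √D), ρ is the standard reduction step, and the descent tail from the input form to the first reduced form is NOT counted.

D = 69, ⌊√D⌋ = 8
river: ρ → (3,3,-5)
river: ρ → (-5,7,1)
river: ρ → (1,7,-5)
river: ρ → (-5,3,3)
ρ-cycle length = 4 (tail of 0 descent steps not counted)

4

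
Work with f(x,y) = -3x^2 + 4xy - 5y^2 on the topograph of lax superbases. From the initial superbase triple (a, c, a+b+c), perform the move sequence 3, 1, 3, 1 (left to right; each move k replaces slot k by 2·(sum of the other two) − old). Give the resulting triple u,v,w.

start (-3,-5,-4) = (f(1,0),f(0,1),f(1,1))
replace slot 3: 2·((-3)+(-5)) − (-4) = -12 → (-3,-5,-12)
replace slot 1: 2·((-5)+(-12)) − (-3) = -31 → (-31,-5,-12)
replace slot 3: 2·((-31)+(-5)) − (-12) = -60 → (-31,-5,-60)
replace slot 1: 2·((-5)+(-60)) − (-31) = -99 → (-99,-5,-60)

-99,-5,-60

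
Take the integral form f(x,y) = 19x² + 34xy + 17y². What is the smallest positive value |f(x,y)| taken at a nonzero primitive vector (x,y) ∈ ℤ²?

translate: b→-4 (≡34 mod 38), so (19,34,17)→(19,-4,2)
flip: (19,-4,2)→(2,4,19)
translate: b→0 (≡4 mod 4), so (2,4,19)→(2,0,17)
reduced (well bottom): (2,0,17) with a≤c, −a<b≤a
well minimum = a = 2

2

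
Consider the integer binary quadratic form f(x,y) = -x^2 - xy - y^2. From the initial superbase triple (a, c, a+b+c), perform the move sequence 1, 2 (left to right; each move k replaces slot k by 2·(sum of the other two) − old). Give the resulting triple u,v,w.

start (-1,-1,-3) = (f(1,0),f(0,1),f(1,1))
replace slot 1: 2·((-1)+(-3)) − (-1) = -7 → (-7,-1,-3)
replace slot 2: 2·((-7)+(-3)) − (-1) = -19 → (-7,-19,-3)

-7,-19,-3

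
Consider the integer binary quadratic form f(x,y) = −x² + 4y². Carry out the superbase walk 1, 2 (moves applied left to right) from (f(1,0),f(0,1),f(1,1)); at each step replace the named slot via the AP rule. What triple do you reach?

start (-1,4,3) = (f(1,0),f(0,1),f(1,1))
replace slot 1: 2·(4+3) − (-1) = 15 → (15,4,3)
replace slot 2: 2·(15+3) − 4 = 32 → (15,32,3)

15,32,3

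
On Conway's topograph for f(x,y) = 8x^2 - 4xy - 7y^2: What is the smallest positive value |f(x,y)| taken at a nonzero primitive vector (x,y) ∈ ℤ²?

descent: ρ → (-7,4,8)  [lands on river]
river: ρ → (8,12,-3)
river: ρ → (-3,12,8)
river: ρ → (8,4,-7)
river: ρ → (-7,10,5)
river: ρ → (5,10,-7)
closes: descent 1, river 6
min |a| on river = 3

3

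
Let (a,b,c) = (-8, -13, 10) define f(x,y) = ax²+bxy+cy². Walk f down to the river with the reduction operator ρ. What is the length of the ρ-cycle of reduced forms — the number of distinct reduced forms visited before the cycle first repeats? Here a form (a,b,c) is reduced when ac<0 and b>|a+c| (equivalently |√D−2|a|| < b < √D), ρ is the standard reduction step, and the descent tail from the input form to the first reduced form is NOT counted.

D = 489, ⌊√D⌋ = 22
descent: ρ → (10,13,-8)  [lands on river]
river: ρ → (-8,19,4)
river: ρ → (4,21,-3)
river: ρ → (-3,21,4)
river: ρ → (4,19,-8)
river: ρ → (-8,13,10)
river: ρ → (10,7,-11)
river: ρ → (-11,15,6)
river: ρ → (6,21,-2)
river: ρ → (-2,19,16)
river: ρ → (16,13,-5)
river: ρ → (-5,17,10)
river: ρ → (10,3,-12)
river: ρ → (-12,21,1)
river: ρ → (1,21,-12)
river: ρ → (-12,3,10)
river: ρ → (10,17,-5)
river: ρ → (-5,13,16)
river: ρ → (16,19,-2)
river: ρ → (-2,21,6)
river: ρ → (6,15,-11)
river: ρ → (-11,7,10)
ρ-cycle length = 22 (tail of 1 descent step not counted)

22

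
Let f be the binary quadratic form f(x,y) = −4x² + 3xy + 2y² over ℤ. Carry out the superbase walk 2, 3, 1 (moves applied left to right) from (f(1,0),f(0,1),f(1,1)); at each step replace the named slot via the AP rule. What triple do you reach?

start (-4,2,1) = (f(1,0),f(0,1),f(1,1))
replace slot 2: 2·((-4)+1) − 2 = -8 → (-4,-8,1)
replace slot 3: 2·((-4)+(-8)) − 1 = -25 → (-4,-8,-25)
replace slot 1: 2·((-8)+(-25)) − (-4) = -62 → (-62,-8,-25)

-62,-8,-25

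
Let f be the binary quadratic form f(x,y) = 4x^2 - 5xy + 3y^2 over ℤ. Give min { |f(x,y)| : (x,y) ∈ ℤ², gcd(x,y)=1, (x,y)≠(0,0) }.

translate: b→3 (≡-5 mod 8), so (4,-5,3)→(4,3,2)
flip: (4,3,2)→(2,-3,4)
translate: b→1 (≡-3 mod 4), so (2,-3,4)→(2,1,3)
reduced (well bottom): (2,1,3) with a≤c, −a<b≤a
well minimum = a = 2

2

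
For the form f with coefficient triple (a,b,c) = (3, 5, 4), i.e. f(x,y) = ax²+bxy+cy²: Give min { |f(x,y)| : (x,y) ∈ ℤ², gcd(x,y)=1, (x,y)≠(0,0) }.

translate: b→-1 (≡5 mod 6), so (3,5,4)→(3,-1,2)
flip: (3,-1,2)→(2,1,3)
reduced (well bottom): (2,1,3) with a≤c, −a<b≤a
well minimum = a = 2

2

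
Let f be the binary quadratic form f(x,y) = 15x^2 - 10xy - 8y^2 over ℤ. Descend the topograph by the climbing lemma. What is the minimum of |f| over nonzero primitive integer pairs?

descent: ρ → (-8,10,15)  [lands on river]
river: ρ → (15,20,-3)
river: ρ → (-3,22,8)
river: ρ → (8,10,-15)
river: ρ → (-15,20,3)
river: ρ → (3,22,-8)
closes: descent 1, river 6
min |a| on river = 3

3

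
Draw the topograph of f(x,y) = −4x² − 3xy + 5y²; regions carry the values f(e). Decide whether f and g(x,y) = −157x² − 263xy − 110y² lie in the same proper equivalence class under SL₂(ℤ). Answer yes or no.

D₁ = 89, D₂ = 89
river cycle of f (length 14): (5, 3, -4), (-4, 5, 4), (4, 3, -5), (-5, 7, 2), (2, 9, -1), (-1, 9, 2), (2, 7, -5), (-5, 3, 4), (4, 5, -4), (-4, 3, 5), … (4 more)
river cycle of g (length 14): (-4, 5, 4), (4, 3, -5), (-5, 7, 2), (2, 9, -1), (-1, 9, 2), (2, 7, -5), (-5, 3, 4), (4, 5, -4), (-4, 3, 5), (5, 7, -2), … (4 more)
cycles coincide ⇒ equivalent

yes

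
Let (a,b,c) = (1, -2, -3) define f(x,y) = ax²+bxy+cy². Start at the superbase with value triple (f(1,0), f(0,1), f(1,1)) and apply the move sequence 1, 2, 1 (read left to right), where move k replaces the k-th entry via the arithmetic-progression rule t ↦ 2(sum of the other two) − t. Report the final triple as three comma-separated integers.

start (1,-3,-4) = (f(1,0),f(0,1),f(1,1))
replace slot 1: 2·((-3)+(-4)) − 1 = -15 → (-15,-3,-4)
replace slot 2: 2·((-15)+(-4)) − (-3) = -35 → (-15,-35,-4)
replace slot 1: 2·((-35)+(-4)) − (-15) = -63 → (-63,-35,-4)

-63,-35,-4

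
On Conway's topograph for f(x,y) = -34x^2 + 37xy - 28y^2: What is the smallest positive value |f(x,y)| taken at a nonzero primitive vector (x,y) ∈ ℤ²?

translate: b→31 (≡-37 mod 68), so (34,-37,28)→(34,31,25)
flip: (34,31,25)→(25,-31,34)
translate: b→19 (≡-31 mod 50), so (25,-31,34)→(25,19,28)
reduced (well bottom): (25,19,28) with a≤c, −a<b≤a
well minimum |f| = |-25| = 25 (negative-definite)

25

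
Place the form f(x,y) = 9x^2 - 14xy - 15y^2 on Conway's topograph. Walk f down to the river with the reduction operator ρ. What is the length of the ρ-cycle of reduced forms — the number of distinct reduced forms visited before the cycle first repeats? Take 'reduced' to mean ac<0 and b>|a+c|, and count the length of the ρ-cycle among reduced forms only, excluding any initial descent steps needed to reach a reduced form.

D = 736, ⌊√D⌋ = 27
descent: ρ → (-15,14,9)  [lands on river]
river: ρ → (9,22,-7)
river: ρ → (-7,20,12)
river: ρ → (12,4,-15)
river: ρ → (-15,26,1)
river: ρ → (1,26,-15)
river: ρ → (-15,4,12)
river: ρ → (12,20,-7)
river: ρ → (-7,22,9)
river: ρ → (9,14,-15)
river: ρ → (-15,16,8)
river: ρ → (8,16,-15)
ρ-cycle length = 12 (tail of 1 descent step not counted)

12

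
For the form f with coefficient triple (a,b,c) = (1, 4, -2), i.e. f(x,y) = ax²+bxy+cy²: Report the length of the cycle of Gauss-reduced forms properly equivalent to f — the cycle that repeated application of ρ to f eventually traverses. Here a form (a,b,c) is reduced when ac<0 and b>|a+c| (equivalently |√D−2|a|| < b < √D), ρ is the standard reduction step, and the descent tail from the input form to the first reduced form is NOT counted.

D = 24, ⌊√D⌋ = 4
river: ρ → (-2,4,1)
river: ρ → (1,4,-2)
ρ-cycle length = 2 (tail of 0 descent steps not counted)

2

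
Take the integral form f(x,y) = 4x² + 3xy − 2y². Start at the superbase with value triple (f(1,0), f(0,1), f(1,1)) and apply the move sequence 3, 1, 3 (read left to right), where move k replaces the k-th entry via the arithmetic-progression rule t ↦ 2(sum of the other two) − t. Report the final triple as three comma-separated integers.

start (4,-2,5) = (f(1,0),f(0,1),f(1,1))
replace slot 3: 2·(4+(-2)) − 5 = -1 → (4,-2,-1)
replace slot 1: 2·((-2)+(-1)) − 4 = -10 → (-10,-2,-1)
replace slot 3: 2·((-10)+(-2)) − (-1) = -23 → (-10,-2,-23)

-10,-2,-23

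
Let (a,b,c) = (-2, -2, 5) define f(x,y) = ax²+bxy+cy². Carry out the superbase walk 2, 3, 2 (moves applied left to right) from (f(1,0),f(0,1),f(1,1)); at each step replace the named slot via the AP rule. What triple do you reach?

start (-2,5,1) = (f(1,0),f(0,1),f(1,1))
replace slot 2: 2·((-2)+1) − 5 = -7 → (-2,-7,1)
replace slot 3: 2·((-2)+(-7)) − 1 = -19 → (-2,-7,-19)
replace slot 2: 2·((-2)+(-19)) − (-7) = -35 → (-2,-35,-19)

-2,-35,-19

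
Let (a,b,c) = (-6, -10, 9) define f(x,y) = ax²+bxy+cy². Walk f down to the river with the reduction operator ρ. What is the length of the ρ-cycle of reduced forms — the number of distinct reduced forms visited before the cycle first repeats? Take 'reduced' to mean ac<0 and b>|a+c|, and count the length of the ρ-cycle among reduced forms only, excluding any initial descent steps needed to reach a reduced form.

D = 316, ⌊√D⌋ = 17
descent: ρ → (9,10,-6)  [lands on river]
river: ρ → (-6,14,5)
river: ρ → (5,16,-3)
river: ρ → (-3,14,10)
river: ρ → (10,6,-7)
river: ρ → (-7,8,9)
ρ-cycle length = 6 (tail of 1 descent step not counted)

6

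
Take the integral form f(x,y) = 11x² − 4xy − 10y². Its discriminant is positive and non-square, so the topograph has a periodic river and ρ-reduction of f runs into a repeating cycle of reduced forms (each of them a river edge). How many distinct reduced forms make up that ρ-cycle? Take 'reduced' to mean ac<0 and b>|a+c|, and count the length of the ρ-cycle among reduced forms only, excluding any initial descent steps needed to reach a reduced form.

D = 456, ⌊√D⌋ = 21
descent: ρ → (-10,4,11)  [lands on river]
river: ρ → (11,18,-3)
river: ρ → (-3,18,11)
river: ρ → (11,4,-10)
river: ρ → (-10,16,5)
river: ρ → (5,14,-13)
river: ρ → (-13,12,6)
river: ρ → (6,12,-13)
river: ρ → (-13,14,5)
river: ρ → (5,16,-10)
ρ-cycle length = 10 (tail of 1 descent step not counted)

10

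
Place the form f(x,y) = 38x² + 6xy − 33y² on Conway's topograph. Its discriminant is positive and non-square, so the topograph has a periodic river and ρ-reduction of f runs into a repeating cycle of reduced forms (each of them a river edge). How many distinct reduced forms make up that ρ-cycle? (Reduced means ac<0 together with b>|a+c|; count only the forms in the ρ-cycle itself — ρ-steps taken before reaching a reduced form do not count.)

D = 5052, ⌊√D⌋ = 71
river: ρ → (-33,60,11)
river: ρ → (11,50,-58)
river: ρ → (-58,66,3)
river: ρ → (3,66,-58)
river: ρ → (-58,50,11)
river: ρ → (11,60,-33)
river: ρ → (-33,6,38)
river: ρ → (38,70,-1)
river: ρ → (-1,70,38)
river: ρ → (38,6,-33)
ρ-cycle length = 10 (tail of 0 descent steps not counted)

10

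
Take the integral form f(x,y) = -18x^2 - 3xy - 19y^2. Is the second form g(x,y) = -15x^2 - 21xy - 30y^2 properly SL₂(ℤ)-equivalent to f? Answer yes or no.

D₁ = -1359, D₂ = -1359
f is negative-definite; reduce −f:
−f: reduced (well bottom): (18,3,19) with a≤c, −a<b≤a
flip sign back: reduced form of f is (-18,-3,-19)
g is negative-definite; reduce −g:
−g: translate: b→-9 (≡21 mod 30), so (15,21,30)→(15,-9,24)
−g: reduced (well bottom): (15,-9,24) with a≤c, −a<b≤a
flip sign back: reduced form of g is (-15,9,-24)
reduced forms (-18, -3, -19) vs (-15, 9, -24) ⇒ inequivalent

no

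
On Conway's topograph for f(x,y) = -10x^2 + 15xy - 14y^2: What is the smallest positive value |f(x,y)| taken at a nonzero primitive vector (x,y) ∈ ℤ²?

translate: b→5 (≡-15 mod 20), so (10,-15,14)→(10,5,9)
flip: (10,5,9)→(9,-5,10)
reduced (well bottom): (9,-5,10) with a≤c, −a<b≤a
well minimum |f| = |-9| = 9 (negative-definite)

9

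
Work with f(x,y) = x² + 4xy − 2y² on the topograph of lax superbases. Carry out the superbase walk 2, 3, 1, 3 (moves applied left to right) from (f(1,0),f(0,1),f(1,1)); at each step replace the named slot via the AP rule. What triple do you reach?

start (1,-2,3) = (f(1,0),f(0,1),f(1,1))
replace slot 2: 2·(1+3) − (-2) = 10 → (1,10,3)
replace slot 3: 2·(1+10) − 3 = 19 → (1,10,19)
replace slot 1: 2·(10+19) − 1 = 57 → (57,10,19)
replace slot 3: 2·(57+10) − 19 = 115 → (57,10,115)

57,10,115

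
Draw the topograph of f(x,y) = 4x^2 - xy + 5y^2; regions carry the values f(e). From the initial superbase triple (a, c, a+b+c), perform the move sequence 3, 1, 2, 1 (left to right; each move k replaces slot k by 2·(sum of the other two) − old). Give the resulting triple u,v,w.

start (4,5,8) = (f(1,0),f(0,1),f(1,1))
replace slot 3: 2·(4+5) − 8 = 10 → (4,5,10)
replace slot 1: 2·(5+10) − 4 = 26 → (26,5,10)
replace slot 2: 2·(26+10) − 5 = 67 → (26,67,10)
replace slot 1: 2·(67+10) − 26 = 128 → (128,67,10)

128,67,10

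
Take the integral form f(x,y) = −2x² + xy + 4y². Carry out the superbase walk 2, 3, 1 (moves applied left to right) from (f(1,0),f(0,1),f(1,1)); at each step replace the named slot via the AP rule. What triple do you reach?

start (-2,4,3) = (f(1,0),f(0,1),f(1,1))
replace slot 2: 2·((-2)+3) − 4 = -2 → (-2,-2,3)
replace slot 3: 2·((-2)+(-2)) − 3 = -11 → (-2,-2,-11)
replace slot 1: 2·((-2)+(-11)) − (-2) = -24 → (-24,-2,-11)

-24,-2,-11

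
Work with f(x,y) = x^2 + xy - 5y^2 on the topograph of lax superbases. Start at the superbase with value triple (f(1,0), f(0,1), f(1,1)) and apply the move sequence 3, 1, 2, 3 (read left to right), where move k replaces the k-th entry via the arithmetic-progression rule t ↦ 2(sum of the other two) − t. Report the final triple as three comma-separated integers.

start (1,-5,-3) = (f(1,0),f(0,1),f(1,1))
replace slot 3: 2·(1+(-5)) − (-3) = -5 → (1,-5,-5)
replace slot 1: 2·((-5)+(-5)) − 1 = -21 → (-21,-5,-5)
replace slot 2: 2·((-21)+(-5)) − (-5) = -47 → (-21,-47,-5)
replace slot 3: 2·((-21)+(-47)) − (-5) = -131 → (-21,-47,-131)

-21,-47,-131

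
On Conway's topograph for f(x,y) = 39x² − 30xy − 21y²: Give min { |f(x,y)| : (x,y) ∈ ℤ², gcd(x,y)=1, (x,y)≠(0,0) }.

descent: ρ → (-21,30,39)  [lands on river]
river: ρ → (39,48,-12)
river: ρ → (-12,48,39)
river: ρ → (39,30,-21)
river: ρ → (-21,54,15)
river: ρ → (15,36,-48)
river: ρ → (-48,60,3)
river: ρ → (3,60,-48)
river: ρ → (-48,36,15)
river: ρ → (15,54,-21)
closes: descent 1, river 10
min |a| on river = 3

3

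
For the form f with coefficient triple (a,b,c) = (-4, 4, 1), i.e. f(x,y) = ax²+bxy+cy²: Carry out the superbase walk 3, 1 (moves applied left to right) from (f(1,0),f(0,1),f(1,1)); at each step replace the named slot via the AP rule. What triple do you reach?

start (-4,1,1) = (f(1,0),f(0,1),f(1,1))
replace slot 3: 2·((-4)+1) − 1 = -7 → (-4,1,-7)
replace slot 1: 2·(1+(-7)) − (-4) = -8 → (-8,1,-7)

-8,1,-7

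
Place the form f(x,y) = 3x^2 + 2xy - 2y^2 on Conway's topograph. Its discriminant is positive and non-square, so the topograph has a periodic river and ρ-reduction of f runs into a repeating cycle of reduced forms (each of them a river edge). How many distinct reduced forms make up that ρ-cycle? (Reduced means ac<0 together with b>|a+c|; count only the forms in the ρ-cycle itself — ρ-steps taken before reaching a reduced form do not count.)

D = 28, ⌊√D⌋ = 5
river: ρ → (-2,2,3)
river: ρ → (3,4,-1)
river: ρ → (-1,4,3)
river: ρ → (3,2,-2)
ρ-cycle length = 4 (tail of 0 descent steps not counted)

4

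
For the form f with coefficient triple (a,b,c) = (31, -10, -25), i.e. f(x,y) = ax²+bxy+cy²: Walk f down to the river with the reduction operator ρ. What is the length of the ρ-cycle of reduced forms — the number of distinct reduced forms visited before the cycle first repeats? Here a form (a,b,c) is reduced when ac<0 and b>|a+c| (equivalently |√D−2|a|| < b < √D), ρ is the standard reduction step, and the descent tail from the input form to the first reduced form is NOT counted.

D = 3200, ⌊√D⌋ = 56
descent: ρ → (-25,10,31)  [lands on river]
river: ρ → (31,52,-4)
river: ρ → (-4,52,31)
river: ρ → (31,10,-25)
river: ρ → (-25,40,16)
river: ρ → (16,56,-1)
river: ρ → (-1,56,16)
river: ρ → (16,40,-25)
ρ-cycle length = 8 (tail of 1 descent step not counted)

8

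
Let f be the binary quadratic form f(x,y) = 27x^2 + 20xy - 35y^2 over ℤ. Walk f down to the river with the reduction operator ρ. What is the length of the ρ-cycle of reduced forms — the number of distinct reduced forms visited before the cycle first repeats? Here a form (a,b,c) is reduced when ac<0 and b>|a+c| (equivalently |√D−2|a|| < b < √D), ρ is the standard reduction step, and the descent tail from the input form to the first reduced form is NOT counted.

D = 4180, ⌊√D⌋ = 64
river: ρ → (-35,50,12)
river: ρ → (12,46,-43)
river: ρ → (-43,40,15)
river: ρ → (15,50,-28)
river: ρ → (-28,62,3)
river: ρ → (3,64,-7)
river: ρ → (-7,62,12)
river: ρ → (12,58,-17)
river: ρ → (-17,44,33)
river: ρ → (33,22,-28)
river: ρ → (-28,34,27)
river: ρ → (27,20,-35)
ρ-cycle length = 12 (tail of 0 descent steps not counted)

12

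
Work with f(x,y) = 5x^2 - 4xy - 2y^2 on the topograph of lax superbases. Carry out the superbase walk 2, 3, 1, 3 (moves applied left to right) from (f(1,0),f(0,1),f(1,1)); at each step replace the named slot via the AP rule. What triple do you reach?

start (5,-2,-1) = (f(1,0),f(0,1),f(1,1))
replace slot 2: 2·(5+(-1)) − (-2) = 10 → (5,10,-1)
replace slot 3: 2·(5+10) − (-1) = 31 → (5,10,31)
replace slot 1: 2·(10+31) − 5 = 77 → (77,10,31)
replace slot 3: 2·(77+10) − 31 = 143 → (77,10,143)

77,10,143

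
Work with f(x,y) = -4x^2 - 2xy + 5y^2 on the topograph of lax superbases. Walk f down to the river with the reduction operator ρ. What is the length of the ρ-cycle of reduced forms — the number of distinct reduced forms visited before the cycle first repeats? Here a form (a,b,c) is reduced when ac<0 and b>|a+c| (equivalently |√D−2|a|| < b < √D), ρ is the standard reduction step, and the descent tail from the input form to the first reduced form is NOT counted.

D = 84, ⌊√D⌋ = 9
descent: ρ → (5,2,-4)  [lands on river]
river: ρ → (-4,6,3)
river: ρ → (3,6,-4)
river: ρ → (-4,2,5)
river: ρ → (5,8,-1)
river: ρ → (-1,8,5)
ρ-cycle length = 6 (tail of 1 descent step not counted)

6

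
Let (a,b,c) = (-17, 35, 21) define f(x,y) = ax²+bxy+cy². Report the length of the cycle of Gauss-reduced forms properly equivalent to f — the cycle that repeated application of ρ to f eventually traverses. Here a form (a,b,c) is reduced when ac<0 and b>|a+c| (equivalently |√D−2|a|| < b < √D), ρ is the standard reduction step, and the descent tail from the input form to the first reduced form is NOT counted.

D = 2653, ⌊√D⌋ = 51
river: ρ → (21,49,-3)
river: ρ → (-3,47,37)
river: ρ → (37,27,-13)
river: ρ → (-13,51,1)
river: ρ → (1,51,-13)
river: ρ → (-13,27,37)
river: ρ → (37,47,-3)
river: ρ → (-3,49,21)
river: ρ → (21,35,-17)
river: ρ → (-17,33,23)
river: ρ → (23,13,-27)
river: ρ → (-27,41,9)
river: ρ → (9,49,-7)
river: ρ → (-7,49,9)
river: ρ → (9,41,-27)
river: ρ → (-27,13,23)
river: ρ → (23,33,-17)
river: ρ → (-17,35,21)
ρ-cycle length = 18 (tail of 0 descent steps not counted)

18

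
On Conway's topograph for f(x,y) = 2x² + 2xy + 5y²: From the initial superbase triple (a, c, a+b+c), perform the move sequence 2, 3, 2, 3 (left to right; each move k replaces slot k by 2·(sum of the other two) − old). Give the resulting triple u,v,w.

start (2,5,9) = (f(1,0),f(0,1),f(1,1))
replace slot 2: 2·(2+9) − 5 = 17 → (2,17,9)
replace slot 3: 2·(2+17) − 9 = 29 → (2,17,29)
replace slot 2: 2·(2+29) − 17 = 45 → (2,45,29)
replace slot 3: 2·(2+45) − 29 = 65 → (2,45,65)

2,45,65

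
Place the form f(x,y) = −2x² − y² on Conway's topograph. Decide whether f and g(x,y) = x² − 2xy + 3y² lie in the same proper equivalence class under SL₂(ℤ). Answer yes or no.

D₁ = -8, D₂ = -8
f is negative-definite; reduce −f:
−f: flip: (2,0,1)→(1,0,2)
−f: reduced (well bottom): (1,0,2) with a≤c, −a<b≤a
flip sign back: reduced form of f is (-1,0,-2)
g: translate: b→0 (≡-2 mod 2), so (1,-2,3)→(1,0,2)
g: reduced (well bottom): (1,0,2) with a≤c, −a<b≤a
reduced forms (-1, 0, -2) vs (1, 0, 2) ⇒ inequivalent

no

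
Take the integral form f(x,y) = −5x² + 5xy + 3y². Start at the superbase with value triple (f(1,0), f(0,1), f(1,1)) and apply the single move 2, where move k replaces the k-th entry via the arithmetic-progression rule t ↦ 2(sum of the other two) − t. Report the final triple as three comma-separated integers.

start (-5,3,3) = (f(1,0),f(0,1),f(1,1))
replace slot 2: 2·((-5)+3) − 3 = -7 → (-5,-7,3)

-5,-7,3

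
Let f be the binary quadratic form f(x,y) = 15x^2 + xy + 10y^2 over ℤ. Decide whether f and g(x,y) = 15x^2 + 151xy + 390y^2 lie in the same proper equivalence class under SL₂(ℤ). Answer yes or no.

D₁ = -599, D₂ = -599
f: flip: (15,1,10)→(10,-1,15)
f: reduced (well bottom): (10,-1,15) with a≤c, −a<b≤a
g: translate: b→1 (≡151 mod 30), so (15,151,390)→(15,1,10)
g: flip: (15,1,10)→(10,-1,15)
g: reduced (well bottom): (10,-1,15) with a≤c, −a<b≤a
reduced forms (10, -1, 15) vs (10, -1, 15) ⇒ equivalent

yes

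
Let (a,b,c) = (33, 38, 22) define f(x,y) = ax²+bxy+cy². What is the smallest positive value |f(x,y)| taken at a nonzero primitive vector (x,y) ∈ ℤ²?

translate: b→-28 (≡38 mod 66), so (33,38,22)→(33,-28,17)
flip: (33,-28,17)→(17,28,33)
translate: b→-6 (≡28 mod 34), so (17,28,33)→(17,-6,22)
reduced (well bottom): (17,-6,22) with a≤c, −a<b≤a
well minimum = a = 17

17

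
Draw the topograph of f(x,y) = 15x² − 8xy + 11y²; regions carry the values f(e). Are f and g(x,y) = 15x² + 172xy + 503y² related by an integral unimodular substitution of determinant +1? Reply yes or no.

D₁ = -596, D₂ = -596
f: flip: (15,-8,11)→(11,8,15)
f: reduced (well bottom): (11,8,15) with a≤c, −a<b≤a
g: translate: b→-8 (≡172 mod 30), so (15,172,503)→(15,-8,11)
g: flip: (15,-8,11)→(11,8,15)
g: reduced (well bottom): (11,8,15) with a≤c, −a<b≤a
reduced forms (11, 8, 15) vs (11, 8, 15) ⇒ equivalent

yes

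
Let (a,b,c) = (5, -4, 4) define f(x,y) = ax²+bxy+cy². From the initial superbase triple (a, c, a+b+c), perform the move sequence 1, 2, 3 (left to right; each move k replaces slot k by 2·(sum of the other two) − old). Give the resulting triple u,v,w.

start (5,4,5) = (f(1,0),f(0,1),f(1,1))
replace slot 1: 2·(4+5) − 5 = 13 → (13,4,5)
replace slot 2: 2·(13+5) − 4 = 32 → (13,32,5)
replace slot 3: 2·(13+32) − 5 = 85 → (13,32,85)

13,32,85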